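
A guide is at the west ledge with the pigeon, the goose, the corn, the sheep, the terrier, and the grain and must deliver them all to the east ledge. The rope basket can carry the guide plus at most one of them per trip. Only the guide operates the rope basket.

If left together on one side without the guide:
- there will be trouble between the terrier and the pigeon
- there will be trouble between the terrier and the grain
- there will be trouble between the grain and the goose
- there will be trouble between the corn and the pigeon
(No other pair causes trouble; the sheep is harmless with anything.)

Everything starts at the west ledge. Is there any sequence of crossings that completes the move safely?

Whatever the first load, the items left behind include a forbidden pair without the guide. No opening move is safe, so no plan exists.

No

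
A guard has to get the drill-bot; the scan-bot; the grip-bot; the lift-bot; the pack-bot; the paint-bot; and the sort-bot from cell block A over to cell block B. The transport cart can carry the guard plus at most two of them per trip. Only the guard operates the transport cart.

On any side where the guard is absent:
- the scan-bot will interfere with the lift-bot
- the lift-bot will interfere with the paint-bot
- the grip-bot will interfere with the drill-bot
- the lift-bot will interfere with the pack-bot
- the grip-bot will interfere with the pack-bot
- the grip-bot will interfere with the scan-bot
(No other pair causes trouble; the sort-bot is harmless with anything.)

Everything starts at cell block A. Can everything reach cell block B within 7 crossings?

No

Counting alone: the guard can take at most 2 across per trip to cell block B, so moving all 7 needs at least 4 loaded trips out, with a return between consecutive ones — at least 7 crossings.
The safety rule pushes this higher. Following every safe sequence of crossings, the most of the 7 that can be at cell block B as the transport cart arrives there on crossing 7 is 6 — never all 7.
So the move cannot be finished within 7 crossings. (The shortest complete plan takes 9:)
1. Guard goes to cell block B with the grip-bot and the lift-bot.
2. Guard goes back to cell block A alone.
3. Guard goes to cell block B with the drill-bot.
4. Guard goes back to cell block A with the grip-bot.
5. Guard goes to cell block B with the pack-bot and the scan-bot.
6. Guard goes back to cell block A with the lift-bot.
7. Guard goes to cell block B with the paint-bot and the sort-bot.
8. Guard goes back to cell block A alone.
9. Guard goes to cell block B with the grip-bot and the lift-bot.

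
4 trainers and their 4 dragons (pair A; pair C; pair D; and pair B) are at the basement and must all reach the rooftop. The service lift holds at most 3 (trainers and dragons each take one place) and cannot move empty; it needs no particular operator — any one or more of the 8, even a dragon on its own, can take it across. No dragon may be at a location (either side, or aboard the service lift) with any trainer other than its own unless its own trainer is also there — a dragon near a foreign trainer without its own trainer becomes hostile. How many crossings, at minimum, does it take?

9

Counting alone: each trip to the rooftop takes at most 3 across and each return brings at least 1 back, so after t trips out (and t−1 returns) at most 3t − (t−1) of the 8 are across; that first reaches 8 at t = 4, so at least 7 crossings are needed.
The safety rule pushes this higher. Following every safe sequence of crossings, the most of the 8 that can be at the rooftop as the service lift arrives there on crossing 7 is 7 — never all 8.
So no plan with fewer than 9 crossings exists, and this one achieves 9:
1. dragon A and trainer A cross → the rooftop.
2. trainer A crosses ← the basement.
3. dragon C, trainer A, and trainer C cross → the rooftop.
4. dragon A and trainer A cross ← the basement.
5. trainer A, trainer B, and trainer D cross → the rooftop.
6. dragon C crosses ← the basement.
7. dragon A and dragon C cross → the rooftop.
8. dragon A crosses ← the basement.
9. dragon A, dragon B, and dragon D cross → the rooftop.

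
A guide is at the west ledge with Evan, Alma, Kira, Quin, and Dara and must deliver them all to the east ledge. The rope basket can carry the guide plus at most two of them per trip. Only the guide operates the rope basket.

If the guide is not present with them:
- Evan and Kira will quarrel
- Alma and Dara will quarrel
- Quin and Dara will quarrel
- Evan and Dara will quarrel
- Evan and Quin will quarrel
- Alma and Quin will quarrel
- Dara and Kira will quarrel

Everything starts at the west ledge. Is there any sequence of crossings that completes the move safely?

No

Whatever the first load, the items left behind include a forbidden pair without the guide. No opening move is safe, so no plan exists.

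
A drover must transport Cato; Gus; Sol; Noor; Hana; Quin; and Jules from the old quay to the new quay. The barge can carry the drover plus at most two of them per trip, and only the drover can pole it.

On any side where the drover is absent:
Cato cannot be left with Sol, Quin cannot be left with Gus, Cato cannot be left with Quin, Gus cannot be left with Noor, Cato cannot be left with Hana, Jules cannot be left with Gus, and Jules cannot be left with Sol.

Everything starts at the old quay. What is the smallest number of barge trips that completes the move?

impossible

Whatever the first load, the items left behind include a forbidden pair without the drover. No opening move is safe, so no plan exists.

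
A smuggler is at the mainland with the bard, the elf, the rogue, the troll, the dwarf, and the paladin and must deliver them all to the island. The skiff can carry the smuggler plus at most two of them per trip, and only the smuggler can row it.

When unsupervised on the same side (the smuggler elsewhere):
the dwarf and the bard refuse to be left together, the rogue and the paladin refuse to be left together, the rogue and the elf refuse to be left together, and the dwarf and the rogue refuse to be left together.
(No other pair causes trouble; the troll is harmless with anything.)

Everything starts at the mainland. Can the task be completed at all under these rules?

Yes

1. Smuggler goes to the island with the bard and the rogue.  [the mainland: the dwarf, the elf, the paladin, the troll | the island: the bard, the rogue]
2. Smuggler goes back to the mainland alone.  [the mainland: the dwarf, the elf, the paladin, the troll | the island: the bard, the rogue]
3. Smuggler goes to the island with the troll.  [the mainland: the dwarf, the elf, the paladin | the island: the bard, the rogue, the troll]
4. Smuggler goes back to the mainland alone.  [the mainland: the dwarf, the elf, the paladin | the island: the bard, the rogue, the troll]
5. Smuggler goes to the island with the elf and the paladin.  [the mainland: the dwarf | the island: the bard, the elf, the paladin, the rogue, the troll]
6. Smuggler goes back to the mainland with the rogue.  [the mainland: the dwarf, the rogue | the island: the bard, the elf, the paladin, the troll]
7. Smuggler goes to the island with the dwarf and the rogue.  [the mainland: — | the island: the bard, the dwarf, the elf, the paladin, the rogue, the troll]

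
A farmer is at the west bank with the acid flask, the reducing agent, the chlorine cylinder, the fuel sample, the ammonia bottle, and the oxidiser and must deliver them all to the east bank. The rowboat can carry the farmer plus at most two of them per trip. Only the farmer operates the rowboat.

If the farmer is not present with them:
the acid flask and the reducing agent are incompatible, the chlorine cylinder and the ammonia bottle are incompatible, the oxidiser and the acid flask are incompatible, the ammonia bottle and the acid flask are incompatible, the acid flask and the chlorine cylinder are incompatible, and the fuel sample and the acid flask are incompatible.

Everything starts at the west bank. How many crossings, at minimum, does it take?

Counting alone: the farmer can take at most 2 across per trip to the east bank, so moving all 6 needs at least 3 loaded trips out, with a return between consecutive ones — at least 5 crossings.
The safety rule pushes this higher. Following every safe sequence of crossings, the most of the 6 that can be at the east bank as the rowboat arrives there on crossings 5, 7 is 4, 5 respectively — never all 6.
So no plan with fewer than 9 crossings exists, and this one achieves 9:
1. Farmer goes to the east bank with the acid flask and the chlorine cylinder.
2. Farmer goes back to the west bank with the acid flask.
3. Farmer goes to the east bank with the acid flask and the reducing agent.
4. Farmer goes back to the west bank with the acid flask.
5. Farmer goes to the east bank with the acid flask and the fuel sample.
6. Farmer goes back to the west bank with the acid flask.
7. Farmer goes to the east bank with the acid flask and the oxidiser.
8. Farmer goes back to the west bank with the acid flask.
9. Farmer goes to the east bank with the acid flask and the ammonia bottle.

9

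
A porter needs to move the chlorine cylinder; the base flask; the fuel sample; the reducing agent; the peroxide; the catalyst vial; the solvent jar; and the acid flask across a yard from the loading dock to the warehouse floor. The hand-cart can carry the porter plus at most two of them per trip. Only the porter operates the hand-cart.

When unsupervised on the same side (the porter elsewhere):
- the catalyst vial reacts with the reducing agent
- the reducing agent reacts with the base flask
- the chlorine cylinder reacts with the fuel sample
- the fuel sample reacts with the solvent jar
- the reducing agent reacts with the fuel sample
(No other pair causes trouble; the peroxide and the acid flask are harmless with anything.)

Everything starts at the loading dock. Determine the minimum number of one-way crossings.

Counting alone: the porter can take at most 2 across per trip to the warehouse floor, so moving all 8 needs at least 4 loaded trips out, with a return between consecutive ones — at least 7 crossings.
The safety rule pushes this higher. Following every safe sequence of crossings, the most of the 8 that can be at the warehouse floor as the hand-cart arrives there on crossing 7 is 7 — never all 8.
So no plan with fewer than 9 crossings exists, and this one achieves 9:
1. Porter goes to the warehouse floor with the fuel sample and the reducing agent.
2. Porter goes back to the loading dock with the fuel sample.
3. Porter goes to the warehouse floor with the chlorine cylinder and the solvent jar.
4. Porter goes back to the loading dock alone.
5. Porter goes to the warehouse floor with the acid flask and the peroxide.
6. Porter goes back to the loading dock alone.
7. Porter goes to the warehouse floor with the base flask and the catalyst vial.
8. Porter goes back to the loading dock with the reducing agent.
9. Porter goes to the warehouse floor with the fuel sample and the reducing agent.

9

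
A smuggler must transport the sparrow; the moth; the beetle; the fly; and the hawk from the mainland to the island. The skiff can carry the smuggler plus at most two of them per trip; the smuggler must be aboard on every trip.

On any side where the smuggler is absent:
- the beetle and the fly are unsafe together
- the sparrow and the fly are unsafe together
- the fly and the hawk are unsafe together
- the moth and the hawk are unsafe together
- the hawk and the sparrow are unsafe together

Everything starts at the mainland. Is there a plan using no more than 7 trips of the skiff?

Yes

Yes — this plan uses 7 crossings (≤ 7):
1. Smuggler goes to the island with the fly and the hawk.
2. Smuggler goes back to the mainland with the fly.
3. Smuggler goes to the island with the beetle and the sparrow.
4. Smuggler goes back to the mainland with the sparrow.
5. Smuggler goes to the island with the moth and the sparrow.
6. Smuggler goes back to the mainland with the hawk.
7. Smuggler goes to the island with the fly and the hawk.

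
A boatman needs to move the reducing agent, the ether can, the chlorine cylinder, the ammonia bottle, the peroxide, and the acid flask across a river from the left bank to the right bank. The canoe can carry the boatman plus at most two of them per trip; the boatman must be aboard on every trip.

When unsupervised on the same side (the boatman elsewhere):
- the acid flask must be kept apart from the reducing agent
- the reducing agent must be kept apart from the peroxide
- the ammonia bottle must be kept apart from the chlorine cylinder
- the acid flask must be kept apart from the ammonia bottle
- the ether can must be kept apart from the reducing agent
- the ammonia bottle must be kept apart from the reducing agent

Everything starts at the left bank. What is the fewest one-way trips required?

Counting alone: the boatman can take at most 2 across per trip to the right bank, so moving all 6 needs at least 3 loaded trips out, with a return between consecutive ones — at least 5 crossings.
The safety rule pushes this higher. Following every safe sequence of crossings, the most of the 6 that can be at the right bank as the canoe arrives there on crossings 5, 7 is 4, 5 respectively — never all 6.
So no plan with fewer than 9 crossings exists, and this one achieves 9:
1. Boatman goes to the right bank with the ammonia bottle and the reducing agent.
2. Boatman goes back to the left bank with the reducing agent.
3. Boatman goes to the right bank with the ether can and the reducing agent.
4. Boatman goes back to the left bank with the reducing agent.
5. Boatman goes to the right bank with the peroxide and the reducing agent.
6. Boatman goes back to the left bank with the reducing agent.
7. Boatman goes to the right bank with the acid flask and the chlorine cylinder.
8. Boatman goes back to the left bank with the ammonia bottle.
9. Boatman goes to the right bank with the ammonia bottle and the reducing agent.

9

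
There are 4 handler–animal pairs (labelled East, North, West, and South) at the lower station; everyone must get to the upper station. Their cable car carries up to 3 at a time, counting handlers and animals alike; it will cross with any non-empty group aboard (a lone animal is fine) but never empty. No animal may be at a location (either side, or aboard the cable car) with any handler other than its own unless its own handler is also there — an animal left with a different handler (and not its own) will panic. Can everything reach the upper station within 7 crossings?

No

Counting alone: each trip to the upper station takes at most 3 across and each return brings at least 1 back, so after t trips out (and t−1 returns) at most 3t − (t−1) of the 8 are across; that first reaches 8 at t = 4, so at least 7 crossings are needed.
The safety rule pushes this higher. Following every safe sequence of crossings, the most of the 8 that can be at the upper station as the cable car arrives there on crossing 7 is 7 — never all 8.
So the move cannot be finished within 7 crossings. (The shortest complete plan takes 9:)
1. animal East and handler East cross → the upper station.
2. handler East crosses ← the lower station.
3. animal North, handler East, and handler North cross → the upper station.
4. animal East and handler East cross ← the lower station.
5. handler East, handler South, and handler West cross → the upper station.
6. animal North crosses ← the lower station.
7. animal East and animal North cross → the upper station.
8. animal East crosses ← the lower station.
9. animal East, animal South, and animal West cross → the upper station.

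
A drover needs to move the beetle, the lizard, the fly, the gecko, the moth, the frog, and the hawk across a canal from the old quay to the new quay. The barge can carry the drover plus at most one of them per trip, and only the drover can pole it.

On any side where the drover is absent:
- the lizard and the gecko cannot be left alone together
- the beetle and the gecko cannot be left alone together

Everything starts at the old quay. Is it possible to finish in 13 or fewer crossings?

Counting alone: the drover can take at most 1 across per trip to the new quay, so moving all 7 needs at least 7 loaded trips out, with a return between consecutive ones — at least 13 crossings.
The safety rule pushes this higher. Following every safe sequence of crossings, the most of the 7 that can be at the new quay as the barge arrives there on crossing 13 is 6 — never all 7.
So the move cannot be finished within 13 crossings. (The shortest complete plan takes 15:)
1. Drover goes to the new quay with the gecko.  [the old quay: the beetle, the fly, the frog, the hawk, the lizard, the moth | the new quay: the gecko]
2. Drover goes back to the old quay alone.  [the old quay: the beetle, the fly, the frog, the hawk, the lizard, the moth | the new quay: the gecko]
3. Drover goes to the new quay with the beetle.  [the old quay: the fly, the frog, the hawk, the lizard, the moth | the new quay: the beetle, the gecko]
4. Drover goes back to the old quay with the gecko.  [the old quay: the fly, the frog, the gecko, the hawk, the lizard, the moth | the new quay: the beetle]
5. Drover goes to the new quay with the lizard.  [the old quay: the fly, the frog, the gecko, the hawk, the moth | the new quay: the beetle, the lizard]
6. Drover goes back to the old quay alone.  [the old quay: the fly, the frog, the gecko, the hawk, the moth | the new quay: the beetle, the lizard]
7. Drover goes to the new quay with the fly.  [the old quay: the frog, the gecko, the hawk, the moth | the new quay: the beetle, the fly, the lizard]
8. Drover goes back to the old quay alone.  [the old quay: the frog, the gecko, the hawk, the moth | the new quay: the beetle, the fly, the lizard]
9. Drover goes to the new quay with the moth.  [the old quay: the frog, the gecko, the hawk | the new quay: the beetle, the fly, the lizard, the moth]
10. Drover goes back to the old quay alone.  [the old quay: the frog, the gecko, the hawk | the new quay: the beetle, the fly, the lizard, the moth]
11. Drover goes to the new quay with the frog.  [the old quay: the gecko, the hawk | the new quay: the beetle, the fly, the frog, the lizard, the moth]
12. Drover goes back to the old quay alone.  [the old quay: the gecko, the hawk | the new quay: the beetle, the fly, the frog, the lizard, the moth]
13. Drover goes to the new quay with the hawk.  [the old quay: the gecko | the new quay: the beetle, the fly, the frog, the hawk, the lizard, the moth]
14. Drover goes back to the old quay alone.  [the old quay: the gecko | the new quay: the beetle, the fly, the frog, the hawk, the lizard, the moth]
15. Drover goes to the new quay with the gecko.  [the old quay: — | the new quay: the beetle, the fly, the frog, the gecko, the hawk, the lizard, the moth]

No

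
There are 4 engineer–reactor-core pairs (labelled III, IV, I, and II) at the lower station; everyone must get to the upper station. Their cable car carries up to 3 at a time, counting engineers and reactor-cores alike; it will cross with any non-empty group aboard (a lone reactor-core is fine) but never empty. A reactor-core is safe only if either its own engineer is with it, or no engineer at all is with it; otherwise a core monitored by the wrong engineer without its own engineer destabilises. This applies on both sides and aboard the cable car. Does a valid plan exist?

Yes

1. engineer III and reactor-core III cross → the upper station.
2. engineer III crosses ← the lower station.
3. engineer III, engineer IV, and reactor-core IV cross → the upper station.
4. engineer III and reactor-core III cross ← the lower station.
5. engineer I, engineer II, and engineer III cross → the upper station.
6. reactor-core IV crosses ← the lower station.
7. reactor-core III and reactor-core IV cross → the upper station.
8. reactor-core III crosses ← the lower station.
9. reactor-core I, reactor-core II, and reactor-core III cross → the upper station.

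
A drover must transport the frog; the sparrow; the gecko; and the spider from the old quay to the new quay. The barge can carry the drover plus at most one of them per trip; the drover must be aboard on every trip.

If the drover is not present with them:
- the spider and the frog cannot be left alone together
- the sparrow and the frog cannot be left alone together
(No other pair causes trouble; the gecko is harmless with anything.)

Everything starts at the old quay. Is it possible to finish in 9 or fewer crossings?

Yes — this plan uses 9 crossings (≤ 9):
1. Drover goes to the new quay with the frog.  [the old quay: the gecko, the sparrow, the spider | the new quay: the frog]
2. Drover goes back to the old quay alone.  [the old quay: the gecko, the sparrow, the spider | the new quay: the frog]
3. Drover goes to the new quay with the sparrow.  [the old quay: the gecko, the spider | the new quay: the frog, the sparrow]
4. Drover goes back to the old quay with the frog.  [the old quay: the frog, the gecko, the spider | the new quay: the sparrow]
5. Drover goes to the new quay with the spider.  [the old quay: the frog, the gecko | the new quay: the sparrow, the spider]
6. Drover goes back to the old quay alone.  [the old quay: the frog, the gecko | the new quay: the sparrow, the spider]
7. Drover goes to the new quay with the gecko.  [the old quay: the frog | the new quay: the gecko, the sparrow, the spider]
8. Drover goes back to the old quay alone.  [the old quay: the frog | the new quay: the gecko, the sparrow, the spider]
9. Drover goes to the new quay with the frog.  [the old quay: — | the new quay: the frog, the gecko, the sparrow, the spider]

Yes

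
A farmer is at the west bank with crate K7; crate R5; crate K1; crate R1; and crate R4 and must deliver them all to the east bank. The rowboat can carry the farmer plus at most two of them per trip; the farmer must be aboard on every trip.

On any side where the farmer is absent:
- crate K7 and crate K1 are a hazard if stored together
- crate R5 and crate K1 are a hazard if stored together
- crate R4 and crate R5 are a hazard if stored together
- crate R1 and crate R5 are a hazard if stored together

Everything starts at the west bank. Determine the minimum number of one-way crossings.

5

Counting alone: the farmer can take at most 2 across per trip to the east bank, so moving all 5 needs at least 3 loaded trips out, with a return between consecutive ones — at least 5 crossings.
The plan below uses exactly 5 crossings, so it is optimal:
1. Farmer goes to the east bank with crate K7 and crate R5.
2. Farmer goes back to the west bank alone.
3. Farmer goes to the east bank with crate R1 and crate R4.
4. Farmer goes back to the west bank with crate R5.
5. Farmer goes to the east bank with crate K1 and crate R5.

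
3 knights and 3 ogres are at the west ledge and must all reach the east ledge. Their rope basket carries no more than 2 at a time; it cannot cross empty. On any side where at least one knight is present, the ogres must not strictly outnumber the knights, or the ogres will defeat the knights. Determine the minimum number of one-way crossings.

11

Counting alone: each trip to the east ledge takes at most 2 across and each return brings at least 1 back, so after t trips out (and t−1 returns) at most 2t − (t−1) of the 6 are across; that first reaches 6 at t = 5, so at least 9 crossings are needed.
The safety rule pushes this higher. Following every safe sequence of crossings, the most of the 6 that can be at the east ledge as the rope basket arrives there on crossing 9 is 5 — never all 6.
So no plan with fewer than 11 crossings exists, and this one achieves 11:
1. 2 ogres → the east ledge.  (the west ledge: 3K 1O; the east ledge: 0K 2O)
2. 1 ogre ← the west ledge.  (the west ledge: 3K 2O; the east ledge: 0K 1O)
3. 2 ogres → the east ledge.  (the west ledge: 3K 0O; the east ledge: 0K 3O)
4. 1 ogre ← the west ledge.  (the west ledge: 3K 1O; the east ledge: 0K 2O)
5. 2 knights → the east ledge.  (the west ledge: 1K 1O; the east ledge: 2K 2O)
6. 1 knight and 1 ogre ← the west ledge.  (the west ledge: 2K 2O; the east ledge: 1K 1O)
7. 2 knights → the east ledge.  (the west ledge: 0K 2O; the east ledge: 3K 1O)
8. 1 ogre ← the west ledge.  (the west ledge: 0K 3O; the east ledge: 3K 0O)
9. 2 ogres → the east ledge.  (the west ledge: 0K 1O; the east ledge: 3K 2O)
10. 1 ogre ← the west ledge.  (the west ledge: 0K 2O; the east ledge: 3K 1O)
11. 2 ogres → the east ledge.  (the west ledge: 0K 0O; the east ledge: 3K 3O)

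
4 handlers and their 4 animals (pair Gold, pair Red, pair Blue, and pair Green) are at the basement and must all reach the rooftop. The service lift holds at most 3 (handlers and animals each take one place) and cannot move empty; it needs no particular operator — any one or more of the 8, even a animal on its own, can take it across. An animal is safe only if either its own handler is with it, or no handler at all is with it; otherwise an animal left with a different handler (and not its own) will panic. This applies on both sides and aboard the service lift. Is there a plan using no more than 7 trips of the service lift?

No

Counting alone: each trip to the rooftop takes at most 3 across and each return brings at least 1 back, so after t trips out (and t−1 returns) at most 3t − (t−1) of the 8 are across; that first reaches 8 at t = 4, so at least 7 crossings are needed.
The safety rule pushes this higher. Following every safe sequence of crossings, the most of the 8 that can be at the rooftop as the service lift arrives there on crossing 7 is 7 — never all 8.
So the move cannot be finished within 7 crossings. (The shortest complete plan takes 9:)
1. animal Gold and handler Gold cross → the rooftop.
2. handler Gold crosses ← the basement.
3. animal Red, handler Gold, and handler Red cross → the rooftop.
4. animal Gold and handler Gold cross ← the basement.
5. handler Blue, handler Gold, and handler Green cross → the rooftop.
6. animal Red crosses ← the basement.
7. animal Gold and animal Red cross → the rooftop.
8. animal Gold crosses ← the basement.
9. animal Blue, animal Gold, and animal Green cross → the rooftop.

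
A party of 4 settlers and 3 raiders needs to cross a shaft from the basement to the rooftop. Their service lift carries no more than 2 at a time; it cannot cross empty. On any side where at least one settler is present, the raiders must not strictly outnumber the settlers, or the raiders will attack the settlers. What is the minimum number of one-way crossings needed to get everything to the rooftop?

Counting alone: each trip to the rooftop takes at most 2 across and each return brings at least 1 back, so after t trips out (and t−1 returns) at most 2t − (t−1) of the 7 are across; that first reaches 7 at t = 6, so at least 11 crossings are needed.
The plan below uses exactly 11 crossings, so it is optimal:
1. 2 raiders → the rooftop.  (the basement: 4S 1R; the rooftop: 0S 2R)
2. 1 raider ← the basement.  (the basement: 4S 2R; the rooftop: 0S 1R)
3. 2 raiders → the rooftop.  (the basement: 4S 0R; the rooftop: 0S 3R)
4. 1 raider ← the basement.  (the basement: 4S 1R; the rooftop: 0S 2R)
5. 2 settlers → the rooftop.  (the basement: 2S 1R; the rooftop: 2S 2R)
6. 1 raider ← the basement.  (the basement: 2S 2R; the rooftop: 2S 1R)
7. 1 settler and 1 raider → the rooftop.  (the basement: 1S 1R; the rooftop: 3S 2R)
8. 1 settler ← the basement.  (the basement: 2S 1R; the rooftop: 2S 2R)
9. 1 settler and 1 raider → the rooftop.  (the basement: 1S 0R; the rooftop: 3S 3R)
10. 1 raider ← the basement.  (the basement: 1S 1R; the rooftop: 3S 2R)
11. 1 settler and 1 raider → the rooftop.  (the basement: 0S 0R; the rooftop: 4S 3R)

11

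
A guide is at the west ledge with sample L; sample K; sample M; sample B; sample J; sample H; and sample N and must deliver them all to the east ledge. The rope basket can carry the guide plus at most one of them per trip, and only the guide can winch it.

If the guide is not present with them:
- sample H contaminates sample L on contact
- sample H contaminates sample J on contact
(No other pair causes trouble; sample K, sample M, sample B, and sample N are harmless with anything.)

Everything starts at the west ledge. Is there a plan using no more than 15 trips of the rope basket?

Yes

Yes — this plan uses 15 crossings (≤ 15):
1. Guide goes to the east ledge with sample H.  [the west ledge: sample B, sample J, sample K, sample L, sample M, sample N | the east ledge: sample H]
2. Guide goes back to the west ledge alone.  [the west ledge: sample B, sample J, sample K, sample L, sample M, sample N | the east ledge: sample H]
3. Guide goes to the east ledge with sample L.  [the west ledge: sample B, sample J, sample K, sample M, sample N | the east ledge: sample H, sample L]
4. Guide goes back to the west ledge with sample H.  [the west ledge: sample B, sample H, sample J, sample K, sample M, sample N | the east ledge: sample L]
5. Guide goes to the east ledge with sample J.  [the west ledge: sample B, sample H, sample K, sample M, sample N | the east ledge: sample J, sample L]
6. Guide goes back to the west ledge alone.  [the west ledge: sample B, sample H, sample K, sample M, sample N | the east ledge: sample J, sample L]
7. Guide goes to the east ledge with sample K.  [the west ledge: sample B, sample H, sample M, sample N | the east ledge: sample J, sample K, sample L]
8. Guide goes back to the west ledge alone.  [the west ledge: sample B, sample H, sample M, sample N | the east ledge: sample J, sample K, sample L]
9. Guide goes to the east ledge with sample M.  [the west ledge: sample B, sample H, sample N | the east ledge: sample J, sample K, sample L, sample M]
10. Guide goes back to the west ledge alone.  [the west ledge: sample B, sample H, sample N | the east ledge: sample J, sample K, sample L, sample M]
11. Guide goes to the east ledge with sample B.  [the west ledge: sample H, sample N | the east ledge: sample B, sample J, sample K, sample L, sample M]
12. Guide goes back to the west ledge alone.  [the west ledge: sample H, sample N | the east ledge: sample B, sample J, sample K, sample L, sample M]
13. Guide goes to the east ledge with sample N.  [the west ledge: sample H | the east ledge: sample B, sample J, sample K, sample L, sample M, sample N]
14. Guide goes back to the west ledge alone.  [the west ledge: sample H | the east ledge: sample B, sample J, sample K, sample L, sample M, sample N]
15. Guide goes to the east ledge with sample H.  [the west ledge: — | the east ledge: sample B, sample H, sample J, sample K, sample L, sample M, sample N]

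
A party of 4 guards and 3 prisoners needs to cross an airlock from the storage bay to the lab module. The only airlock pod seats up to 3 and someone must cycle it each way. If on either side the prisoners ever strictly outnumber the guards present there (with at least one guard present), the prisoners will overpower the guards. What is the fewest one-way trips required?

5

Counting alone: each trip to the lab module takes at most 3 across and each return brings at least 1 back, so after t trips out (and t−1 returns) at most 3t − (t−1) of the 7 are across; that first reaches 7 at t = 3, so at least 5 crossings are needed.
The plan below uses exactly 5 crossings, so it is optimal:
1. 3 prisoners → the lab module.  (the storage bay: 4G 0P; the lab module: 0G 3P)
2. 1 prisoner ← the storage bay.  (the storage bay: 4G 1P; the lab module: 0G 2P)
3. 3 guards → the lab module.  (the storage bay: 1G 1P; the lab module: 3G 2P)
4. 1 guard ← the storage bay.  (the storage bay: 2G 1P; the lab module: 2G 2P)
5. 2 guards and 1 prisoner → the lab module.  (the storage bay: 0G 0P; the lab module: 4G 3P)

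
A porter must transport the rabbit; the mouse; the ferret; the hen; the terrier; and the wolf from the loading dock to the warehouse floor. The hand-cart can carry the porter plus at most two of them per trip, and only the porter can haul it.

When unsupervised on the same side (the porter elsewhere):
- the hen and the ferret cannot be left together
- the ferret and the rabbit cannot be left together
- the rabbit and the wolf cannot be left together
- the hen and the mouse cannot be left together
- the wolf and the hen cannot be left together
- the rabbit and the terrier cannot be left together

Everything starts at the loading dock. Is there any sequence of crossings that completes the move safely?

Yes

1. Porter goes to the warehouse floor with the hen and the rabbit.
2. Porter goes back to the loading dock alone.
3. Porter goes to the warehouse floor with the ferret and the mouse.
4. Porter goes back to the loading dock with the hen and the rabbit.
5. Porter goes to the warehouse floor with the terrier and the wolf.
6. Porter goes back to the loading dock alone.
7. Porter goes to the warehouse floor with the hen and the rabbit.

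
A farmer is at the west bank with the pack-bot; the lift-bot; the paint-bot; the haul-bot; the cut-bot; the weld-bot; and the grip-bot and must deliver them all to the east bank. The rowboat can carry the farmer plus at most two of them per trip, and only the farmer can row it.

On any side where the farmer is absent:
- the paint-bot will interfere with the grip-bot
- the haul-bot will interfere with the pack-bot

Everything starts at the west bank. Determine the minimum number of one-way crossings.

Counting alone: the farmer can take at most 2 across per trip to the east bank, so moving all 7 needs at least 4 loaded trips out, with a return between consecutive ones — at least 7 crossings.
The plan below uses exactly 7 crossings, so it is optimal:
1. Farmer goes to the east bank with the pack-bot and the paint-bot.
2. Farmer goes back to the west bank alone.
3. Farmer goes to the east bank with the lift-bot.
4. Farmer goes back to the west bank alone.
5. Farmer goes to the east bank with the cut-bot and the weld-bot.
6. Farmer goes back to the west bank alone.
7. Farmer goes to the east bank with the grip-bot and the haul-bot.

7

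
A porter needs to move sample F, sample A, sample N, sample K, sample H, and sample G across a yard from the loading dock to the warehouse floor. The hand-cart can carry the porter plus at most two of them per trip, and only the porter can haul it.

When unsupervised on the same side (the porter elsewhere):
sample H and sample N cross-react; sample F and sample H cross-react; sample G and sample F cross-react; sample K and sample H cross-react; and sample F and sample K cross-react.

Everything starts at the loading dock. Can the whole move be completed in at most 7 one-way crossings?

No

Counting alone: the porter can take at most 2 across per trip to the warehouse floor, so moving all 6 needs at least 3 loaded trips out, with a return between consecutive ones — at least 5 crossings.
The safety rule pushes this higher. Following every safe sequence of crossings, the most of the 6 that can be at the warehouse floor as the hand-cart arrives there on crossings 5, 7 is 4, 5 respectively — never all 6.
So the move cannot be finished within 7 crossings. (The shortest complete plan takes 9:)
1. Porter goes to the warehouse floor with sample F and sample H.
2. Porter goes back to the loading dock with sample F.
3. Porter goes to the warehouse floor with sample A and sample F.
4. Porter goes back to the loading dock with sample F.
5. Porter goes to the warehouse floor with sample F and sample N.
6. Porter goes back to the loading dock with sample H.
7. Porter goes to the warehouse floor with sample G and sample K.
8. Porter goes back to the loading dock with sample F.
9. Porter goes to the warehouse floor with sample F and sample H.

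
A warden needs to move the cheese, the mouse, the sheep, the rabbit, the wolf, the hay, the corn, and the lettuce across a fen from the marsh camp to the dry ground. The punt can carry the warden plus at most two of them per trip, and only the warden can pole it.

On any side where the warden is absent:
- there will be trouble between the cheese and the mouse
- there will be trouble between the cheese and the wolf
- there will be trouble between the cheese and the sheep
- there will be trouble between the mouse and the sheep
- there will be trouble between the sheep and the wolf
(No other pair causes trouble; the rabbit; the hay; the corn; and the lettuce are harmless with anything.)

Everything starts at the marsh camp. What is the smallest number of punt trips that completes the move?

Counting alone: the warden can take at most 2 across per trip to the dry ground, so moving all 8 needs at least 4 loaded trips out, with a return between consecutive ones — at least 7 crossings.
The safety rule pushes this higher. Following every safe sequence of crossings, the most of the 8 that can be at the dry ground as the punt arrives there on crossings 7, 9, 11 is 5, 6, 7 respectively — never all 8.
So no plan with fewer than 13 crossings exists, and this one achieves 13:
1. Warden goes to the dry ground with the cheese and the sheep.  [the marsh camp: the corn, the hay, the lettuce, the mouse, the rabbit, the wolf | the dry ground: the cheese, the sheep]
2. Warden goes back to the marsh camp with the cheese.  [the marsh camp: the cheese, the corn, the hay, the lettuce, the mouse, the rabbit, the wolf | the dry ground: the sheep]
3. Warden goes to the dry ground with the cheese and the rabbit.  [the marsh camp: the corn, the hay, the lettuce, the mouse, the wolf | the dry ground: the cheese, the rabbit, the sheep]
4. Warden goes back to the marsh camp with the cheese.  [the marsh camp: the cheese, the corn, the hay, the lettuce, the mouse, the wolf | the dry ground: the rabbit, the sheep]
5. Warden goes to the dry ground with the cheese and the hay.  [the marsh camp: the corn, the lettuce, the mouse, the wolf | the dry ground: the cheese, the hay, the rabbit, the sheep]
6. Warden goes back to the marsh camp with the cheese.  [the marsh camp: the cheese, the corn, the lettuce, the mouse, the wolf | the dry ground: the hay, the rabbit, the sheep]
7. Warden goes to the dry ground with the cheese and the corn.  [the marsh camp: the lettuce, the mouse, the wolf | the dry ground: the cheese, the corn, the hay, the rabbit, the sheep]
8. Warden goes back to the marsh camp with the cheese.  [the marsh camp: the cheese, the lettuce, the mouse, the wolf | the dry ground: the corn, the hay, the rabbit, the sheep]
9. Warden goes to the dry ground with the cheese and the lettuce.  [the marsh camp: the mouse, the wolf | the dry ground: the cheese, the corn, the hay, the lettuce, the rabbit, the sheep]
10. Warden goes back to the marsh camp with the cheese.  [the marsh camp: the cheese, the mouse, the wolf | the dry ground: the corn, the hay, the lettuce, the rabbit, the sheep]
11. Warden goes to the dry ground with the mouse and the wolf.  [the marsh camp: the cheese | the dry ground: the corn, the hay, the lettuce, the mouse, the rabbit, the sheep, the wolf]
12. Warden goes back to the marsh camp with the sheep.  [the marsh camp: the cheese, the sheep | the dry ground: the corn, the hay, the lettuce, the mouse, the rabbit, the wolf]
13. Warden goes to the dry ground with the cheese and the sheep.  [the marsh camp: — | the dry ground: the cheese, the corn, the hay, the lettuce, the mouse, the rabbit, the sheep, the wolf]

13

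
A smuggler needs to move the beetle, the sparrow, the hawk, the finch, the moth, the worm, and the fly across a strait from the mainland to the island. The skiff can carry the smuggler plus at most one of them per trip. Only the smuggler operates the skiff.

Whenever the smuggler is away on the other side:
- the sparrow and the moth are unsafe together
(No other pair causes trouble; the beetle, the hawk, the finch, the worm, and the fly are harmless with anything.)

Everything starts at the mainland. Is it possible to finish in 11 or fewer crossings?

Counting alone: the smuggler can take at most 1 across per trip to the island, so moving all 7 needs at least 7 loaded trips out, with a return between consecutive ones — at least 13 crossings.
Since 11 < 13, 11 crossings cannot be enough. (The shortest complete plan in fact takes 13:)
1. Smuggler goes to the island with the sparrow.
2. Smuggler goes back to the mainland alone.
3. Smuggler goes to the island with the beetle.
4. Smuggler goes back to the mainland alone.
5. Smuggler goes to the island with the hawk.
6. Smuggler goes back to the mainland alone.
7. Smuggler goes to the island with the finch.
8. Smuggler goes back to the mainland alone.
9. Smuggler goes to the island with the worm.
10. Smuggler goes back to the mainland alone.
11. Smuggler goes to the island with the fly.
12. Smuggler goes back to the mainland alone.
13. Smuggler goes to the island with the moth.

No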